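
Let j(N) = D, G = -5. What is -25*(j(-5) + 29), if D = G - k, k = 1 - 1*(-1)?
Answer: -550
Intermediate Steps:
k = 2 (k = 1 + 1 = 2)
D = -7 (D = -5 - 1*2 = -5 - 2 = -7)
j(N) = -7
-25*(j(-5) + 29) = -25*(-7 + 29) = -25*22 = -550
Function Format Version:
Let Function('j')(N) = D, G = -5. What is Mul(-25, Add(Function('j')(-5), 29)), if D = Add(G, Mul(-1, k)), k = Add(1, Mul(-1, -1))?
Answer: -550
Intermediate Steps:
k = 2 (k = Add(1, 1) = 2)
D = -7 (D = Add(-5, Mul(-1, 2)) = Add(-5, -2) = -7)
Function('j')(N) = -7
Mul(-25, Add(Function('j')(-5), 29)) = Mul(-25, Add(-7, 29)) = Mul(-25, 22) = -550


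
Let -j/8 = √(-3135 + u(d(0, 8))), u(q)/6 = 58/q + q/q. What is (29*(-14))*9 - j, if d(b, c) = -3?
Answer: -3654 + 8*I*√3245 ≈ -3654.0 + 455.72*I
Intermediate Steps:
u(q) = 6 + 348/q (u(q) = 6*(58/q + q/q) = 6*(58/q + 1) = 6*(1 + 58/q) = 6 + 348/q)
j = -8*I*√3245 (j = -8*√(-3135 + (6 + 348/(-3))) = -8*√(-3135 + (6 + 348*(-⅓))) = -8*√(-3135 + (6 - 116)) = -8*√(-3135 - 110) = -8*I*√3245 ≈ -455.72*I)
(29*(-14))*9 - j = (29*(-14))*9 - (-8)*I*√3245 = -406*9 + 8*I*√3245 = -3654 + 8*I*√3245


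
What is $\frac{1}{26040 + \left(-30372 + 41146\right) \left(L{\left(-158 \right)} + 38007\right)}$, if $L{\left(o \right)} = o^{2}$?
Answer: $\frac{1}{678475594} \approx 1.4739 \cdot 10^{-9}$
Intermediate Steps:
$\frac{1}{26040 + \left(-30372 + 41146\right) \left(L{\left(-158 \right)} + 38007\right)} = \frac{1}{26040 + \left(-30372 + 41146\right) \left(\left(-158\right)^{2} + 38007\right)} = \frac{1}{26040 + 10774 \left(24964 + 38007\right)} = \frac{1}{26040 + 10774 \cdot 62971} = \frac{1}{26040 + 678449554} = \frac{1}{678475594}$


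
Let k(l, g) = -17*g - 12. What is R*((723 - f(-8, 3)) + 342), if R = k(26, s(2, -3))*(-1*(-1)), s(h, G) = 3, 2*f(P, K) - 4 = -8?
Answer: -67221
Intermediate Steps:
f(P, K) = -2 (f(P, K) = 2 + (½)*(-8) = 2 - 4 = -2)
k(l, g) = -12 - 17*g
R = -63 (R = (-12 - 17*3)*(-1*(-1)) = (-12 - 51)*1 = -63*1 = -63)
R*((723 - f(-8, 3)) + 342) = -63*((723 - 1*(-2)) + 342) = -63*((723 + 2) + 342) = -63*(725 + 342) = -63*1067 = -67221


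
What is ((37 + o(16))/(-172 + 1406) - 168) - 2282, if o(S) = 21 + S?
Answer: -1511613/617 ≈ -2449.9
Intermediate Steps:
((37 + o(16))/(-172 + 1406) - 168) - 2282 = ((37 + (21 + 16))/(-172 + 1406) - 168) - 2282 = ((37 + 37)/1234 - 168) - 2282 = (74*(1/1234) - 168) - 2282 = (37/617 - 168) - 2282 = -103619/617 - 2282 = -1511613/617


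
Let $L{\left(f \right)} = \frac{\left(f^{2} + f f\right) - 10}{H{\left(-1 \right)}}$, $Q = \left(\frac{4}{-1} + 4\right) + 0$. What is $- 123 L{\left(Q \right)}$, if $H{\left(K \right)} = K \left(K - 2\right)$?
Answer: $410$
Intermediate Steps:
$H{\left(K \right)} = K \left(-2 + K\right)$
$Q = 0$ ($Q = \left(4 \left(-1\right) + 4\right) + 0 = \left(-4 + 4\right) + 0 = 0 + 0 = 0$)
$L{\left(f \right)} = - \frac{10}{3} + \frac{2 f^{2}}{3}$ ($L{\left(f \right)} = \frac{\left(f^{2} + f f\right) - 10}{\left(-1\right) \left(-2 - 1\right)} = \frac{\left(f^{2} + f^{2}\right) - 10}{\left(-1\right) \left(-3\right)} = \frac{2 f^{2} - 10}{3} = \left(-10 + 2 f^{2}\right) \frac{1}{3} = - \frac{10}{3} + \frac{2 f^{2}}{3}$)
$- 123 L{\left(Q \right)} = - 123 \left(- \frac{10}{3} + \frac{2 \cdot 0^{2}}{3}\right) = - 123 \left(- \frac{10}{3} + \frac{2}{3} \cdot 0\right) = - 123 \left(- \frac{10}{3} + 0\right) = \left(-123\right) \left(- \frac{10}{3}\right) = 410$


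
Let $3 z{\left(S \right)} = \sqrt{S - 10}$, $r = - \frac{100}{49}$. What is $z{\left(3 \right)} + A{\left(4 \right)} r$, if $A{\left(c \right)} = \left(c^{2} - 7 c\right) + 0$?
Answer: $\frac{1200}{49} + \frac{i \sqrt{7}}{3} \approx 24.49 + 0.88192 i$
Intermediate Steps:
$r = - \frac{100}{49}$ ($r = \left(-100\right) \frac{1}{49} = - \frac{100}{49} \approx -2.0408$)
$A{\left(c \right)} = c^{2} - 7 c$
$z{\left(S \right)} = \frac{\sqrt{-10 + S}}{3}$ ($z{\left(S \right)} = \frac{\sqrt{S - 10}}{3} = \frac{\sqrt{-10 + S}}{3}$)
$z{\left(3 \right)} + A{\left(4 \right)} r = \frac{\sqrt{-10 + 3}}{3} + 4 \left(-7 + 4\right) \left(- \frac{100}{49}\right) = \frac{\sqrt{-7}}{3} + 4 \left(-3\right) \left(- \frac{100}{49}\right) = \frac{i \sqrt{7}}{3} - - \frac{1200}{49} = \frac{i \sqrt{7}}{3} + \frac{1200}{49} = \frac{1200}{49} + \frac{i \sqrt{7}}{3}$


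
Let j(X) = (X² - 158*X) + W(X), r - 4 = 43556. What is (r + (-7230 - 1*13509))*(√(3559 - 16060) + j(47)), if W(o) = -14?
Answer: -119376651 + 68463*I*√1389 ≈ -1.1938e+8 + 2.5516e+6*I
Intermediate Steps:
r = 43560 (r = 4 + 43556 = 43560)
j(X) = -14 + X² - 158*X (j(X) = (X² - 158*X) - 14 = -14 + X² - 158*X)
(r + (-7230 - 1*13509))*(√(3559 - 16060) + j(47)) = (43560 + (-7230 - 1*13509))*(√(3559 - 16060) + (-14 + 47² - 158*47)) = (43560 + (-7230 - 13509))*(√(-12501) + (-14 + 2209 - 7426)) = (43560 - 20739)*(3*I*√1389 - 5231) = 22821*(-5231 + 3*I*√1389) = -119376651 + 68463*I*√1389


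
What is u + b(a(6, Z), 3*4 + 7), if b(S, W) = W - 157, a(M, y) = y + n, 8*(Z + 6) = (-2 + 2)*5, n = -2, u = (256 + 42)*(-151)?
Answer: -45136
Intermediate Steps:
u = -44998 (u = 298*(-151) = -44998)
Z = -6 (Z = -6 + ((-2 + 2)*5)/8 = -6 + (0*5)/8 = -6 + (⅛)*0 = -6 + 0 = -6)
a(M, y) = -2 + y (a(M, y) = y - 2 = -2 + y)
b(S, W) = -157 + W
u + b(a(6, Z), 3*4 + 7) = -44998 + (-157 + (3*4 + 7)) = -44998 + (-157 + (12 + 7)) = -44998 + (-157 + 19) = -44998 - 138 = -45136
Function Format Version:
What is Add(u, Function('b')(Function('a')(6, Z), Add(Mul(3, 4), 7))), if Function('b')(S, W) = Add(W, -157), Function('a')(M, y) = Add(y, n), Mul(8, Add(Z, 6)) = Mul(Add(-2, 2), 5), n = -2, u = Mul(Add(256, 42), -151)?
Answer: -45136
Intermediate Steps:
u = -44998 (u = Mul(298, -151) = -44998)
Z = -6 (Z = Add(-6, Mul(Rational(1, 8), Mul(Add(-2, 2), 5))) = Add(-6, Mul(Rational(1, 8), Mul(0, 5))) = Add(-6, Mul(Rational(1, 8), 0)) = Add(-6, 0) = -6)
Function('a')(M, y) = Add(-2, y) (Function('a')(M, y) = Add(y, -2) = Add(-2, y))
Function('b')(S, W) = Add(-157, W)
Add(u, Function('b')(Function('a')(6, Z), Add(Mul(3, 4), 7))) = Add(-44998, Add(-157, Add(Mul(3, 4), 7))) = Add(-44998, Add(-157, Add(12, 7))) = Add(-44998, Add(-157, 19)) = Add(-44998, -138) = -45136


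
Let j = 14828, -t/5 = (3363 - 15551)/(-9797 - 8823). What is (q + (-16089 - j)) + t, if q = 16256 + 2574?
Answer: -11256044/931 ≈ -12090.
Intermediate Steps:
t = -3047/931 (t = -5*(3363 - 15551)/(-9797 - 8823) = -(-60940)/(-18620) = -(-60940)*(-1)/18620 = -5*3047/4655 = -3047/931 ≈ -3.2728)
q = 18830
(q + (-16089 - j)) + t = (18830 + (-16089 - 1*14828)) - 3047/931 = (18830 + (-16089 - 14828)) - 3047/931 = (18830 - 30917) - 3047/931 = -12087 - 3047/931 = -11256044/931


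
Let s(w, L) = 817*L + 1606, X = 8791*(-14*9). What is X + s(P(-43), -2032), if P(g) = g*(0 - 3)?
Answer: -2766204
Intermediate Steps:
P(g) = -3*g (P(g) = g*(-3) = -3*g)
X = -1107666 (X = 8791*(-126) = -1107666)
s(w, L) = 1606 + 817*L
X + s(P(-43), -2032) = -1107666 + (1606 + 817*(-2032)) = -1107666 + (1606 - 1660144) = -1107666 - 1658538 = -2766204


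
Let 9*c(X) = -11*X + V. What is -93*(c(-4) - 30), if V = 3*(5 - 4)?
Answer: 6913/3 ≈ 2304.3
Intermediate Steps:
V = 3 (V = 3*1 = 3)
c(X) = 1/3 - 11*X/9 (c(X) = (-11*X + 3)/9 = (3 - 11*X)/9 = 1/3 - 11*X/9)
-93*(c(-4) - 30) = -93*((1/3 - 11/9*(-4)) - 30) = -93*((1/3 + 44/9) - 30) = -93*(47/9 - 30) = -93*(-223/9) = 6913/3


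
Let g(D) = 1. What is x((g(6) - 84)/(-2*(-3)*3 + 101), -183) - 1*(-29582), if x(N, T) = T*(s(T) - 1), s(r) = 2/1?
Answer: 29399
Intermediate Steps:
s(r) = 2 (s(r) = 2*1 = 2)
x(N, T) = T (x(N, T) = T*(2 - 1) = T*1 = T)
x((g(6) - 84)/(-2*(-3)*3 + 101), -183) - 1*(-29582) = -183 - 1*(-29582) = -183 + 29582 = 29399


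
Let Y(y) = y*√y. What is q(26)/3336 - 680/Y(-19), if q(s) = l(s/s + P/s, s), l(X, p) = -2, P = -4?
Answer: -1/1668 - 680*I*√19/361 ≈ -0.00059952 - 8.2107*I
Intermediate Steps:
Y(y) = y^(3/2)
q(s) = -2
q(26)/3336 - 680/Y(-19) = -2/3336 - 680*I*√19/361 = -2*1/3336 - 680*I*√19/361 = -1/1668 - 680*I*√19/361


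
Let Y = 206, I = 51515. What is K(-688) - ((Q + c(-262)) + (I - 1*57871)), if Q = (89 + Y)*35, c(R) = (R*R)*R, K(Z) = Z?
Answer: 17980071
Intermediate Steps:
c(R) = R³ (c(R) = R²*R = R³)
Q = 10325 (Q = (89 + 206)*35 = 295*35 = 10325)
K(-688) - ((Q + c(-262)) + (I - 1*57871)) = -688 - ((10325 + (-262)³) + (51515 - 1*57871)) = -688 - ((10325 - 17984728) + (51515 - 57871)) = -688 - (-17974403 - 6356) = -688 - 1*(-17980759) = -688 + 17980759 = 17980071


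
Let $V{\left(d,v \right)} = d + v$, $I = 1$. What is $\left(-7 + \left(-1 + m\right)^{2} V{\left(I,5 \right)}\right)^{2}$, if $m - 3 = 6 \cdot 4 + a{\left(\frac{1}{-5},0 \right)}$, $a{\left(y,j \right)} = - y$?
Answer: $\frac{10565989681}{625} \approx 1.6906 \cdot 10^{7}$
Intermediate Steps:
$m = \frac{136}{5}$ ($m = 3 + \left(6 \cdot 4 - \frac{1}{-5}\right) = 3 + \left(24 - - \frac{1}{5}\right) = 3 + \left(24 + \frac{1}{5}\right) = 3 + \frac{121}{5} = \frac{136}{5} \approx 27.2$)
$\left(-7 + \left(-1 + m\right)^{2} V{\left(I,5 \right)}\right)^{2} = \left(-7 + \left(-1 + \frac{136}{5}\right)^{2} \left(1 + 5\right)\right)^{2} = \left(-7 + \left(\frac{131}{5}\right)^{2} \cdot 6\right)^{2} = \left(-7 + \frac{17161}{25} \cdot 6\right)^{2} = \left(-7 + \frac{102966}{25}\right)^{2} = \left(\frac{102791}{25}\right)^{2} = \frac{10565989681}{625}$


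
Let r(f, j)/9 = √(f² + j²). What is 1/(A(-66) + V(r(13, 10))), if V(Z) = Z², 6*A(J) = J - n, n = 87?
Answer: 2/43527 ≈ 4.5948e-5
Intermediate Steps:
A(J) = -29/2 + J/6 (A(J) = (J - 1*87)/6 = (J - 87)/6 = (-87 + J)/6 = -29/2 + J/6)
r(f, j) = 9*√(f² + j²)
1/(A(-66) + V(r(13, 10))) = 1/((-29/2 + (⅙)*(-66)) + (9*√(13² + 10²))²) = 1/((-29/2 - 11) + (9*√(169 + 100))²) = 1/(-51/2 + (9*√269)²) = 1/(-51/2 + 21789) = 1/(43527/2) = 2/43527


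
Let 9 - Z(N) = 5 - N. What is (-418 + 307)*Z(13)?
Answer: -1887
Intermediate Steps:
Z(N) = 4 + N (Z(N) = 9 - (5 - N) = 9 + (-5 + N) = 4 + N)
(-418 + 307)*Z(13) = (-418 + 307)*(4 + 13) = -111*17 = -1887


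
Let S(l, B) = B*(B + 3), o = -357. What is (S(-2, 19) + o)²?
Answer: 3721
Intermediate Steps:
S(l, B) = B*(3 + B)
(S(-2, 19) + o)² = (19*(3 + 19) - 357)² = (19*22 - 357)² = (418 - 357)² = 61² = 3721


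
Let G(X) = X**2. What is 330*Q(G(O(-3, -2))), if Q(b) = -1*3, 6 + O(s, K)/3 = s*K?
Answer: -990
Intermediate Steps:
O(s, K) = -18 + 3*K*s (O(s, K) = -18 + 3*(s*K) = -18 + 3*(K*s) = -18 + 3*K*s)
Q(b) = -3
330*Q(G(O(-3, -2))) = 330*(-3) = -990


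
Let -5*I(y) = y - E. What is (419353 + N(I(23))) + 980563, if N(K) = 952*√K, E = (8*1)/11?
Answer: 1399916 + 6664*I*√11/11 ≈ 1.3999e+6 + 2009.3*I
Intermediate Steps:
E = 8/11 (E = 8*(1/11) = 8/11 ≈ 0.72727)
I(y) = 8/55 - y/5 (I(y) = -(y - 1*8/11)/5 = -(y - 8/11)/5 = -(-8/11 + y)/5 = 8/55 - y/5)
(419353 + N(I(23))) + 980563 = (419353 + 952*√(8/55 - ⅕*23)) + 980563 = (419353 + 952*√(8/55 - 23/5)) + 980563 = (419353 + 952*√(-49/11)) + 980563 = (419353 + 952*(7*I*√11/11)) + 980563 = (419353 + 6664*I*√11/11) + 980563 = 1399916 + 6664*I*√11/11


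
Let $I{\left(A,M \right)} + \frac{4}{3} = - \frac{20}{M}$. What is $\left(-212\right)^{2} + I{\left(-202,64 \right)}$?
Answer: $\frac{2157233}{48} \approx 44942.0$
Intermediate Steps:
$I{\left(A,M \right)} = - \frac{4}{3} - \frac{20}{M}$
$\left(-212\right)^{2} + I{\left(-202,64 \right)} = \left(-212\right)^{2} - \left(\frac{4}{3} + \frac{20}{64}\right) = 44944 - \frac{79}{48} = \frac{2157233}{48}$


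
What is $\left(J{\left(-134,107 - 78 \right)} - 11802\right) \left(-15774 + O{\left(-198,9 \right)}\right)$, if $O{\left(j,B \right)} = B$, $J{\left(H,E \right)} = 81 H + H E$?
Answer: $418434630$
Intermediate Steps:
$J{\left(H,E \right)} = 81 H + E H$
$\left(J{\left(-134,107 - 78 \right)} - 11802\right) \left(-15774 + O{\left(-198,9 \right)}\right) = \left(- 134 \left(81 + \left(107 - 78\right)\right) - 11802\right) \left(-15774 + 9\right) = \left(- 134 \left(81 + \left(107 - 78\right)\right) - 11802\right) \left(-15765\right) = \left(- 134 \left(81 + 29\right) - 11802\right) \left(-15765\right) = \left(\left(-134\right) 110 - 11802\right) \left(-15765\right) = \left(-14740 - 11802\right) \left(-15765\right) = \left(-26542\right) \left(-15765\right) = 418434630$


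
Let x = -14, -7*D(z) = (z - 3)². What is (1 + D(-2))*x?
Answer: 36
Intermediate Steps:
D(z) = -(-3 + z)²/7 (D(z) = -(z - 3)²/7 = -(-3 + z)²/7)
(1 + D(-2))*x = (1 - (-3 - 2)²/7)*(-14) = (1 - ⅐*(-5)²)*(-14) = (1 - ⅐*25)*(-14) = (1 - 25/7)*(-14) = -18/7*(-14) = 36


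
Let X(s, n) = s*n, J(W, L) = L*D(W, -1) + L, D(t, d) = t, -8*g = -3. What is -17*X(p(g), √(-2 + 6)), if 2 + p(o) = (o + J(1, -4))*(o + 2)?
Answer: 21879/32 ≈ 683.72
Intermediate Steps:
g = 3/8 (g = -⅛*(-3) = 3/8 ≈ 0.37500)
J(W, L) = L + L*W (J(W, L) = L*W + L = L + L*W)
p(o) = -2 + (-8 + o)*(2 + o) (p(o) = -2 + (o - 4*(1 + 1))*(o + 2) = -2 + (o - 4*2)*(2 + o) = -2 + (o - 8)*(2 + o) = -2 + (-8 + o)*(2 + o))
X(s, n) = n*s
-17*X(p(g), √(-2 + 6)) = -17*√(-2 + 6)*(-18 + (3/8)² - 6*3/8) = -17*√4*(-18 + 9/64 - 9/4) = -34*(-1287)/64 = -17*(-1287/32) = 21879/32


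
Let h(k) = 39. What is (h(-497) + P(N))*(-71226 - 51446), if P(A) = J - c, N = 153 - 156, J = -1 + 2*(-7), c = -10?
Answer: -4170848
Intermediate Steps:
J = -15 (J = -1 - 14 = -15)
N = -3
P(A) = -5 (P(A) = -15 - 1*(-10) = -15 + 10 = -5)
(h(-497) + P(N))*(-71226 - 51446) = (39 - 5)*(-71226 - 51446) = 34*(-122672) = -4170848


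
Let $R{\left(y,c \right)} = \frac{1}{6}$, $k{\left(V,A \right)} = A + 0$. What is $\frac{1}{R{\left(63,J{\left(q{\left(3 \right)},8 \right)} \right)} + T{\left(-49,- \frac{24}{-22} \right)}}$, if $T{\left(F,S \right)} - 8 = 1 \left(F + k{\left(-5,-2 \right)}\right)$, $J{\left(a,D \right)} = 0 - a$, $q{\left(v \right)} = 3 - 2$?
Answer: $- \frac{6}{257} \approx -0.023346$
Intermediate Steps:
$k{\left(V,A \right)} = A$
$q{\left(v \right)} = 1$ ($q{\left(v \right)} = 3 - 2 = 1$)
$J{\left(a,D \right)} = - a$
$R{\left(y,c \right)} = \frac{1}{6}$
$T{\left(F,S \right)} = 6 + F$ ($T{\left(F,S \right)} = 8 + 1 \left(F - 2\right) = 8 + 1 \left(-2 + F\right) = 8 + \left(-2 + F\right) = 6 + F$)
$\frac{1}{R{\left(63,J{\left(q{\left(3 \right)},8 \right)} \right)} + T{\left(-49,- \frac{24}{-22} \right)}} = \frac{1}{\frac{1}{6} + \left(6 - 49\right)} = \frac{1}{\frac{1}{6} - 43} = \frac{1}{- \frac{257}{6}} = - \frac{6}{257}$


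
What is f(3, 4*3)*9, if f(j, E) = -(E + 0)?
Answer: -108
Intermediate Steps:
f(j, E) = -E
f(3, 4*3)*9 = -4*3*9 = -1*12*9 = -12*9 = -108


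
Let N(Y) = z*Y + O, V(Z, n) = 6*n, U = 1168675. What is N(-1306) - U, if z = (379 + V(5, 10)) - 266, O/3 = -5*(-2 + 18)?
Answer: -1394853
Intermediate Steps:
O = -240 (O = 3*(-5*(-2 + 18)) = 3*(-5*16) = 3*(-80) = -240)
z = 173 (z = (379 + 6*10) - 266 = (379 + 60) - 266 = 439 - 266 = 173)
N(Y) = -240 + 173*Y (N(Y) = 173*Y - 240 = -240 + 173*Y)
N(-1306) - U = (-240 + 173*(-1306)) - 1*1168675 = (-240 - 225938) - 1168675 = -226178 - 1168675 = -1394853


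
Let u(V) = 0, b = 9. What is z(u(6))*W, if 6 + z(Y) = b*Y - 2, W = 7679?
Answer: -61432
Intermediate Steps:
z(Y) = -8 + 9*Y (z(Y) = -6 + (9*Y - 2) = -6 + (-2 + 9*Y) = -8 + 9*Y)
z(u(6))*W = (-8 + 9*0)*7679 = (-8 + 0)*7679 = -8*7679 = -61432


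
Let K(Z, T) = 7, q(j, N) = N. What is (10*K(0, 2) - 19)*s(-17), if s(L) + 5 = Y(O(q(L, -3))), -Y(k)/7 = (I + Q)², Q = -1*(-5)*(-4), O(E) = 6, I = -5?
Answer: -223380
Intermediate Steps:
Q = -20 (Q = 5*(-4) = -20)
Y(k) = -4375 (Y(k) = -7*(-5 - 20)² = -7*(-25)² = -7*625 = -4375)
s(L) = -4380 (s(L) = -5 - 4375 = -4380)
(10*K(0, 2) - 19)*s(-17) = (10*7 - 19)*(-4380) = (70 - 19)*(-4380) = 51*(-4380) = -223380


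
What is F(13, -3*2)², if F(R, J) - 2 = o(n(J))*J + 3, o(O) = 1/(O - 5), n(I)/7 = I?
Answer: 58081/2209 ≈ 26.293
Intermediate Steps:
n(I) = 7*I
o(O) = 1/(-5 + O)
F(R, J) = 5 + J/(-5 + 7*J) (F(R, J) = 2 + (J/(-5 + 7*J) + 3) = 2 + (3 + J/(-5 + 7*J)) = 5 + J/(-5 + 7*J))
F(13, -3*2)² = ((-25 + 36*(-3*2))/(-5 + 7*(-3*2)))² = ((-25 + 36*(-6))/(-5 + 7*(-6)))² = ((-25 - 216)/(-5 - 42))² = (-241/(-47))² = (-1/47*(-241))² = (241/47)² = 58081/2209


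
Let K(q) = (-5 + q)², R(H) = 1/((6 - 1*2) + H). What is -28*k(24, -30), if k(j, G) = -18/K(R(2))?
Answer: 18144/841 ≈ 21.574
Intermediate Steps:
R(H) = 1/(4 + H) (R(H) = 1/((6 - 2) + H) = 1/(4 + H))
k(j, G) = -648/841 (k(j, G) = -18/(-5 + 1/(4 + 2))² = -18/(-5 + 1/6)² = -18/(-5 + ⅙)² = -18/((-29/6)²) = -18/841/36 = -18*36/841 = -648/841)
-28*k(24, -30) = -28*(-648/841) = 18144/841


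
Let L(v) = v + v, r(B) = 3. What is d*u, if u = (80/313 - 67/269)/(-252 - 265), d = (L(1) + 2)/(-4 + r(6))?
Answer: 2196/43529849 ≈ 5.0448e-5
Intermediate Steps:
L(v) = 2*v
d = -4 (d = (2*1 + 2)/(-4 + 3) = (2 + 2)/(-1) = 4*(-1) = -4)
u = -549/43529849 (u = (80*(1/313) - 67*1/269)/(-517) = (80/313 - 67/269)*(-1/517) = (549/84197)*(-1/517) = -549/43529849 ≈ -1.2612e-5)
d*u = -4*(-549/43529849) = 2196/43529849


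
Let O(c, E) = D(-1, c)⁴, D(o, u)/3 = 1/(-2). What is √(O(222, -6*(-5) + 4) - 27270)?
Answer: 3*I*√48471/4 ≈ 165.12*I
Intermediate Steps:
D(o, u) = -3/2 (D(o, u) = 3/(-2) = 3*(-½) = -3/2)
O(c, E) = 81/16 (O(c, E) = (-3/2)⁴ = 81/16)
√(O(222, -6*(-5) + 4) - 27270) = √(81/16 - 27270) = √(-436239/16) = 3*I*√48471/4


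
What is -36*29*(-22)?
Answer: 22968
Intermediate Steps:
-36*29*(-22) = -1044*(-22) = 22968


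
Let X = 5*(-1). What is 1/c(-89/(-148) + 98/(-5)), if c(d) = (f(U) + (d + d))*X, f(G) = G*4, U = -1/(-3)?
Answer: 222/40697 ≈ 0.0054550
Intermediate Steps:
U = 1/3 (U = -1*(-1/3) = 1/3 ≈ 0.33333)
f(G) = 4*G
X = -5
c(d) = -20/3 - 10*d (c(d) = (4*(1/3) + (d + d))*(-5) = (4/3 + 2*d)*(-5) = -20/3 - 10*d)
1/c(-89/(-148) + 98/(-5)) = 1/(-20/3 - 10*(-89/(-148) + 98/(-5))) = 1/(-20/3 - 10*(-89*(-1/148) + 98*(-1/5))) = 1/(-20/3 - 10*(89/148 - 98/5)) = 1/(-20/3 - 10*(-14059/740)) = 1/(-20/3 + 14059/74) = 1/(40697/222) = 222/40697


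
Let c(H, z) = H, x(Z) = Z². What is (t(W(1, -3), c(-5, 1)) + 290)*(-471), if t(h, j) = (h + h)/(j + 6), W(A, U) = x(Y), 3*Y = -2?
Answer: -411026/3 ≈ -1.3701e+5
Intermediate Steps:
Y = -⅔ (Y = (⅓)*(-2) = -⅔ ≈ -0.66667)
W(A, U) = 4/9 (W(A, U) = (-⅔)² = 4/9)
t(h, j) = 2*h/(6 + j) (t(h, j) = (2*h)/(6 + j) = 2*h/(6 + j))
(t(W(1, -3), c(-5, 1)) + 290)*(-471) = (2*(4/9)/(6 - 5) + 290)*(-471) = (2*(4/9)/1 + 290)*(-471) = (2*(4/9)*1 + 290)*(-471) = (8/9 + 290)*(-471) = (2618/9)*(-471) = -411026/3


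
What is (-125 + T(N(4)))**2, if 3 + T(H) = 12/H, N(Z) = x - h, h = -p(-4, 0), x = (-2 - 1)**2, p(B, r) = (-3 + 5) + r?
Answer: 1948816/121 ≈ 16106.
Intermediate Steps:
p(B, r) = 2 + r
x = 9 (x = (-3)**2 = 9)
h = -2 (h = -(2 + 0) = -1*2 = -2)
N(Z) = 11 (N(Z) = 9 - 1*(-2) = 9 + 2 = 11)
T(H) = -3 + 12/H
(-125 + T(N(4)))**2 = (-125 + (-3 + 12/11))**2 = (-125 - 21/11)**2 = (-1396/11)**2 = 1948816/121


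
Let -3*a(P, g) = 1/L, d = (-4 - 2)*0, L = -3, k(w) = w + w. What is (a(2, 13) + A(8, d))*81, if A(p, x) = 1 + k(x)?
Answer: 90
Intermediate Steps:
k(w) = 2*w
d = 0 (d = -6*0 = 0)
a(P, g) = ⅑ (a(P, g) = -⅓/(-3) = -⅓*(-⅓) = ⅑)
A(p, x) = 1 + 2*x
(a(2, 13) + A(8, d))*81 = (⅑ + (1 + 2*0))*81 = (⅑ + (1 + 0))*81 = (⅑ + 1)*81 = (10/9)*81 = 90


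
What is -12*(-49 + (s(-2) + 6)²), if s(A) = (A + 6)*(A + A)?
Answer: -612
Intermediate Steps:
s(A) = 2*A*(6 + A) (s(A) = (6 + A)*(2*A) = 2*A*(6 + A))
-12*(-49 + (s(-2) + 6)²) = -12*(-49 + (2*(-2)*(6 - 2) + 6)²) = -12*(-49 + (2*(-2)*4 + 6)²) = -12*(-49 + (-16 + 6)²) = -12*(-49 + (-10)²) = -12*(-49 + 100) = -12*51 = -612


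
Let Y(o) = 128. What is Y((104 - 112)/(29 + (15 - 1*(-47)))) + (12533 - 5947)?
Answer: 6714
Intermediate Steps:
Y((104 - 112)/(29 + (15 - 1*(-47)))) + (12533 - 5947) = 128 + (12533 - 5947) = 128 + 6586 = 6714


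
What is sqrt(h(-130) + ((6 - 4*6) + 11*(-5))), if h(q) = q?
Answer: I*sqrt(203) ≈ 14.248*I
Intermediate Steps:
sqrt(h(-130) + ((6 - 4*6) + 11*(-5))) = sqrt(-130 + ((6 - 4*6) + 11*(-5))) = sqrt(-130 + ((6 - 24) - 55)) = sqrt(-130 + (-18 - 55)) = sqrt(-130 - 73) = sqrt(-203) = I*sqrt(203)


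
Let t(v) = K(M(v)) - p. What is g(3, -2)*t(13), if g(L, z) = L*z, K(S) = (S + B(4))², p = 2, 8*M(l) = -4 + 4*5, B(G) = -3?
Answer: 6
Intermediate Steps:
M(l) = 2 (M(l) = (-4 + 4*5)/8 = (-4 + 20)/8 = (⅛)*16 = 2)
K(S) = (-3 + S)² (K(S) = (S - 3)² = (-3 + S)²)
t(v) = -1 (t(v) = (-3 + 2)² - 1*2 = (-1)² - 2 = 1 - 2 = -1)
g(3, -2)*t(13) = (3*(-2))*(-1) = -6*(-1) = 6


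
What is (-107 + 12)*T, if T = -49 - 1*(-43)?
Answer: 570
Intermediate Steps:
T = -6 (T = -49 + 43 = -6)
(-107 + 12)*T = (-107 + 12)*(-6) = -95*(-6) = 570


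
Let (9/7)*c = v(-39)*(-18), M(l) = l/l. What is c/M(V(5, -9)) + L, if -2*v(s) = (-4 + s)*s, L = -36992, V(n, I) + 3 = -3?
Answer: -25253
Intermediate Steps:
V(n, I) = -6 (V(n, I) = -3 - 3 = -6)
v(s) = -s*(-4 + s)/2 (v(s) = -(-4 + s)*s/2 = -s*(-4 + s)/2)
M(l) = 1
c = 11739 (c = 7*(((½)*(-39)*(4 - 1*(-39)))*(-18))/9 = 7*(((½)*(-39)*(4 + 39))*(-18))/9 = 7*(((½)*(-39)*43)*(-18))/9 = 7*(-1677/2*(-18))/9 = (7/9)*15093 = 11739)
c/M(V(5, -9)) + L = 11739/1 - 36992 = 11739*1 - 36992 = 11739 - 36992 = -25253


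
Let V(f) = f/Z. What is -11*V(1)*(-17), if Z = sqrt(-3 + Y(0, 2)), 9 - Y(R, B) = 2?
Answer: 187/2 ≈ 93.500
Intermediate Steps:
Y(R, B) = 7 (Y(R, B) = 9 - 1*2 = 9 - 2 = 7)
Z = 2 (Z = sqrt(-3 + 7) = sqrt(4) = 2)
V(f) = f/2
-11*V(1)*(-17) = -11/2*(-17) = 187/2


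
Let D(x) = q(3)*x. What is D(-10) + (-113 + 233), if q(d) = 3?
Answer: 90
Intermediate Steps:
D(x) = 3*x
D(-10) + (-113 + 233) = 3*(-10) + (-113 + 233) = -30 + 120 = 90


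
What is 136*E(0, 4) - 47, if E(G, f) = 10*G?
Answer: -47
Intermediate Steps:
136*E(0, 4) - 47 = 136*(10*0) - 47 = 136*0 - 47 = 0 - 47 = -47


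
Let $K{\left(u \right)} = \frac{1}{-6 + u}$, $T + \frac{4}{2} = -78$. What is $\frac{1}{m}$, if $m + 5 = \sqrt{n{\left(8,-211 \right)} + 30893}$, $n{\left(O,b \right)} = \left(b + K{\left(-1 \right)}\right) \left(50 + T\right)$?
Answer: $\frac{35}{260416} + \frac{\sqrt{1824137}}{260416} \approx 0.0053207$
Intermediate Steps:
$T = -80$ ($T = -2 - 78 = -80$)
$n{\left(O,b \right)} = \frac{30}{7} - 30 b$ ($n{\left(O,b \right)} = \left(b + \frac{1}{-6 - 1}\right) \left(50 - 80\right) = \left(b + \frac{1}{-7}\right) \left(-30\right) = \left(b - \frac{1}{7}\right) \left(-30\right) = \left(- \frac{1}{7} + b\right) \left(-30\right) = \frac{30}{7} - 30 b$)
$m = -5 + \frac{\sqrt{1824137}}{7}$ ($m = -5 + \sqrt{\left(\frac{30}{7} - -6330\right) + 30893} = -5 + \sqrt{\left(\frac{30}{7} + 6330\right) + 30893} = -5 + \sqrt{\frac{44340}{7} + 30893} = -5 + \sqrt{\frac{260591}{7}} = -5 + \frac{\sqrt{1824137}}{7} \approx 187.94$)
$\frac{1}{m} = \frac{1}{-5 + \frac{\sqrt{1824137}}{7}}$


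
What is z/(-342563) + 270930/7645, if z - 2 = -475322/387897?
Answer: 654562700448578/18470203241529 ≈ 35.439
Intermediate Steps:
z = 300472/387897 (z = 2 - 475322/387897 = 300472/387897 ≈ 0.77462)
z/(-342563) + 270930/7645 = (300472/387897)/(-342563) + 270930/7645 = (300472/387897)*(-1/342563) + 270930*(1/7645) = -300472/132879160011 + 4926/139 = 654562700448578/18470203241529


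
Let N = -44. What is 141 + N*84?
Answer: -3555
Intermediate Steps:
141 + N*84 = 141 - 44*84 = 141 - 3696 = -3555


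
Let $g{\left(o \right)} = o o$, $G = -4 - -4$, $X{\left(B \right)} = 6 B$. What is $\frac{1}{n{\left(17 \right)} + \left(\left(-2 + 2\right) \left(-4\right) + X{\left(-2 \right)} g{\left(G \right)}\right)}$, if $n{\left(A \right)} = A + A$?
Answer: $\frac{1}{34} \approx 0.029412$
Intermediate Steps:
$n{\left(A \right)} = 2 A$
$G = 0$ ($G = -4 + 4 = 0$)
$g{\left(o \right)} = o^{2}$
$\frac{1}{n{\left(17 \right)} + \left(\left(-2 + 2\right) \left(-4\right) + X{\left(-2 \right)} g{\left(G \right)}\right)} = \frac{1}{2 \cdot 17 + \left(\left(-2 + 2\right) \left(-4\right) + 6 \left(-2\right) 0^{2}\right)} = \frac{1}{34 + \left(0 \left(-4\right) - 0\right)} = \frac{1}{34 + \left(0 + 0\right)} = \frac{1}{34 + 0} = \frac{1}{34}$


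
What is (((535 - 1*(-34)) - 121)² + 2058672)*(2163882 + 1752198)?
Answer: 8847897166080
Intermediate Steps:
(((535 - 1*(-34)) - 121)² + 2058672)*(2163882 + 1752198) = (((535 + 34) - 121)² + 2058672)*3916080 = ((569 - 121)² + 2058672)*3916080 = (448² + 2058672)*3916080 = (200704 + 2058672)*3916080 = 2259376*3916080 = 8847897166080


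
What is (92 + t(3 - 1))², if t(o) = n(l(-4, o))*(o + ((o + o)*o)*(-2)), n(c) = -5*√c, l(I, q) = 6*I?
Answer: -109136 + 25760*I*√6 ≈ -1.0914e+5 + 63099.0*I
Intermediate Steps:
t(o) = -10*I*√6*(o - 4*o²) (t(o) = (-5*2*I*√6)*(o + ((o + o)*o)*(-2)) = (-10*I*√6)*(o + ((2*o)*o)*(-2)) = (-10*I*√6)*(o + (2*o²)*(-2)) = (-10*I*√6)*(o - 4*o²) = -10*I*√6*(o - 4*o²))
(92 + t(3 - 1))² = (92 + 10*I*(3 - 1)*√6*(-1 + 4*(3 - 1)))² = (92 + 10*I*2*√6*(-1 + 4*2))² = (92 + 10*I*2*√6*(-1 + 8))² = (92 + 10*I*2*√6*7)² = (92 + 140*I*√6)²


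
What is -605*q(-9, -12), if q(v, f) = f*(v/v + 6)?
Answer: 50820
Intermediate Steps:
q(v, f) = 7*f (q(v, f) = f*(1 + 6) = f*7 = 7*f)
-605*q(-9, -12) = -4235*(-12) = -605*(-84) = 50820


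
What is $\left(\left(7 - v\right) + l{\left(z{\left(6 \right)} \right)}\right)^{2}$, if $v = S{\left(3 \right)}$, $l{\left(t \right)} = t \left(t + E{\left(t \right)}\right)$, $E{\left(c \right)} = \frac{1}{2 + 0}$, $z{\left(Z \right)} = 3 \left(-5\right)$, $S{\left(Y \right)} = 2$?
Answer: $\frac{198025}{4} \approx 49506.0$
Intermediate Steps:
$z{\left(Z \right)} = -15$
$E{\left(c \right)} = \frac{1}{2}$
$l{\left(t \right)} = t \left(\frac{1}{2} + t\right)$ ($l{\left(t \right)} = t \left(t + \frac{1}{2}\right) = t \left(\frac{1}{2} + t\right)$)
$v = 2$
$\left(\left(7 - v\right) + l{\left(z{\left(6 \right)} \right)}\right)^{2} = \left(\left(7 - 2\right) - 15 \left(\frac{1}{2} - 15\right)\right)^{2} = \left(\left(7 - 2\right) - - \frac{435}{2}\right)^{2} = \left(5 + \frac{435}{2}\right)^{2} = \left(\frac{445}{2}\right)^{2} = \frac{198025}{4}$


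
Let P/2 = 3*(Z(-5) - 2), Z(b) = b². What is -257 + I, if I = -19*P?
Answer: -2879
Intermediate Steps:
P = 138 (P = 2*(3*((-5)² - 2)) = 2*(3*(25 - 2)) = 2*(3*23) = 2*69 = 138)
I = -2622 (I = -19*138 = -2622)
-257 + I = -257 - 2622 = -2879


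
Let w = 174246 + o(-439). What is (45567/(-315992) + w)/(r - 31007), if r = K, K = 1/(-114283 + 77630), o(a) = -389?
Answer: -2013619627023781/359124772755424 ≈ -5.6070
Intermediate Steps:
w = 173857 (w = 174246 - 389 = 173857)
K = -1/36653 (K = 1/(-36653) = -1/36653 ≈ -2.7283e-5)
r = -1/36653 ≈ -2.7283e-5
(45567/(-315992) + w)/(r - 31007) = (45567/(-315992) + 173857)/(-1/36653 - 31007) = (45567*(-1/315992) + 173857)/(-1136499572/36653) = (-45567/315992 + 173857)*(-36653/1136499572) = (54937375577/315992)*(-36653/1136499572) = -2013619627023781/359124772755424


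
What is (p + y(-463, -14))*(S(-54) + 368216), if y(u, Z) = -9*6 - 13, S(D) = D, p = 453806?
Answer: 167049457718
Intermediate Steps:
y(u, Z) = -67 (y(u, Z) = -54 - 13 = -67)
(p + y(-463, -14))*(S(-54) + 368216) = (453806 - 67)*(-54 + 368216) = 453739*368162 = 167049457718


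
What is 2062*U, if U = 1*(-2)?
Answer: -4124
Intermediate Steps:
U = -2
2062*U = 2062*(-2) = -4124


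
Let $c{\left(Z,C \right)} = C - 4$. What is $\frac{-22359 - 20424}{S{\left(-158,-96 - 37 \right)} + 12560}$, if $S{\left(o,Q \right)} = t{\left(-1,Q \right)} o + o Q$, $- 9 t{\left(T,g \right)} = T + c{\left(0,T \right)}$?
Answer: $- \frac{128349}{100406} \approx -1.2783$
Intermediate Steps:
$c{\left(Z,C \right)} = -4 + C$
$t{\left(T,g \right)} = \frac{4}{9} - \frac{2 T}{9}$ ($t{\left(T,g \right)} = - \frac{T + \left(-4 + T\right)}{9} = - \frac{-4 + 2 T}{9} = \frac{4}{9} - \frac{2 T}{9}$)
$S{\left(o,Q \right)} = \frac{2 o}{3} + Q o$ ($S{\left(o,Q \right)} = \left(\frac{4}{9} - - \frac{2}{9}\right) o + o Q = \left(\frac{4}{9} + \frac{2}{9}\right) o + Q o = \frac{2 o}{3} + Q o$)
$\frac{-22359 - 20424}{S{\left(-158,-96 - 37 \right)} + 12560} = \frac{-22359 - 20424}{\frac{1}{3} \left(-158\right) \left(2 + 3 \left(-96 - 37\right)\right) + 12560} = - \frac{42783}{\frac{1}{3} \left(-158\right) \left(2 + 3 \left(-133\right)\right) + 12560} = - \frac{42783}{\frac{1}{3} \left(-158\right) \left(2 - 399\right) + 12560} = - \frac{42783}{\frac{1}{3} \left(-158\right) \left(-397\right) + 12560} = - \frac{42783}{\frac{62726}{3} + 12560} = - \frac{42783}{\frac{100406}{3}} = \left(-42783\right) \frac{3}{100406} = - \frac{128349}{100406}$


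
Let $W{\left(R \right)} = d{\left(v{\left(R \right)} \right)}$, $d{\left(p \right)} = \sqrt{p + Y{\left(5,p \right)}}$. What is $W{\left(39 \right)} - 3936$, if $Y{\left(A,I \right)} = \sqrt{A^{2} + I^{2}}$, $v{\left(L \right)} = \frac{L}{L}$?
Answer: $-3936 + \sqrt{1 + \sqrt{26}} \approx -3933.5$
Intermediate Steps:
$v{\left(L \right)} = 1$
$d{\left(p \right)} = \sqrt{p + \sqrt{25 + p^{2}}}$ ($d{\left(p \right)} = \sqrt{p + \sqrt{5^{2} + p^{2}}} = \sqrt{p + \sqrt{25 + p^{2}}}$)
$W{\left(R \right)} = \sqrt{1 + \sqrt{26}}$ ($W{\left(R \right)} = \sqrt{1 + \sqrt{25 + 1^{2}}} = \sqrt{1 + \sqrt{25 + 1}} = \sqrt{1 + \sqrt{26}}$)
$W{\left(39 \right)} - 3936 = \sqrt{1 + \sqrt{26}} - 3936 = -3936 + \sqrt{1 + \sqrt{26}}$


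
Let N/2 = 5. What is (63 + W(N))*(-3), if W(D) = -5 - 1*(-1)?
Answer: -177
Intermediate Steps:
N = 10 (N = 2*5 = 10)
W(D) = -4 (W(D) = -5 + 1 = -4)
(63 + W(N))*(-3) = (63 - 4)*(-3) = 59*(-3) = -177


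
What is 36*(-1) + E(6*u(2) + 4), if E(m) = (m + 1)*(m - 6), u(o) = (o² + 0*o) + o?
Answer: 1358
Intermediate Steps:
u(o) = o + o² (u(o) = (o² + 0) + o = o² + o = o + o²)
E(m) = (1 + m)*(-6 + m)
36*(-1) + E(6*u(2) + 4) = 36*(-1) + (-6 + (6*(2*(1 + 2)) + 4)² - 5*(6*(2*(1 + 2)) + 4)) = -36 + (-6 + (6*(2*3) + 4)² - 5*(6*(2*3) + 4)) = -36 + (-6 + (6*6 + 4)² - 5*(6*6 + 4)) = -36 + (-6 + (36 + 4)² - 5*(36 + 4)) = -36 + (-6 + 40² - 5*40) = -36 + (-6 + 1600 - 200) = -36 + 1394 = 1358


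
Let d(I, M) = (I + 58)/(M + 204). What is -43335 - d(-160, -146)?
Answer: -1256664/29 ≈ -43333.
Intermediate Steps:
d(I, M) = (58 + I)/(204 + M)
-43335 - d(-160, -146) = -43335 - (58 - 160)/(204 - 146) = -43335 - (-102)/58 = -43335 - 1*(-51/29) = -43335 + 51/29 = -1256664/29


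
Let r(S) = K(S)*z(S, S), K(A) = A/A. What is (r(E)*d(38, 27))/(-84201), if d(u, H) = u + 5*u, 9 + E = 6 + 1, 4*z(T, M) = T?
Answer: 38/28067 ≈ 0.0013539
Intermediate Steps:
z(T, M) = T/4
K(A) = 1
E = -2 (E = -9 + (6 + 1) = -9 + 7 = -2)
r(S) = S/4 (r(S) = 1*(S/4) = S/4)
d(u, H) = 6*u
(r(E)*d(38, 27))/(-84201) = (((¼)*(-2))*(6*38))/(-84201) = -½*228*(-1/84201) = -114*(-1/84201) = 38/28067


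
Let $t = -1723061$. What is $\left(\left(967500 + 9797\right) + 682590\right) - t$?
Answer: $3382948$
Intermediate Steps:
$\left(\left(967500 + 9797\right) + 682590\right) - t = \left(\left(967500 + 9797\right) + 682590\right) - -1723061 = \left(977297 + 682590\right) + 1723061 = 1659887 + 1723061 = 3382948$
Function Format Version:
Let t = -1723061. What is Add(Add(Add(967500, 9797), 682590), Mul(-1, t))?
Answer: 3382948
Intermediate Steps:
Add(Add(Add(967500, 9797), 682590), Mul(-1, t)) = Add(Add(Add(967500, 9797), 682590), Mul(-1, -1723061)) = Add(Add(977297, 682590), 1723061) = Add(1659887, 1723061) = 3382948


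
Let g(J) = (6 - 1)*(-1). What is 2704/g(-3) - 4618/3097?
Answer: -8397378/15485 ≈ -542.29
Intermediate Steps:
g(J) = -5 (g(J) = 5*(-1) = -5)
2704/g(-3) - 4618/3097 = 2704/(-5) - 4618/3097 = 2704*(-1/5) - 4618*1/3097 = -2704/5 - 4618/3097 = -8397378/15485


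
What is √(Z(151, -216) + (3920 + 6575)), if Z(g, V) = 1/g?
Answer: √239296646/151 ≈ 102.45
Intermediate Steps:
√(Z(151, -216) + (3920 + 6575)) = √(1/151 + (3920 + 6575)) = √(1/151 + 10495) = √(1584746/151) = √239296646/151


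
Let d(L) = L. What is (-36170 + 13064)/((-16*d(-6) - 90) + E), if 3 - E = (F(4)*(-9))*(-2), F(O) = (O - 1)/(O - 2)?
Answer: 3851/3 ≈ 1283.7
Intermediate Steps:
F(O) = (-1 + O)/(-2 + O)
E = -24 (E = 3 - ((-1 + 4)/(-2 + 4))*(-9)*(-2) = 3 - (3/2)*(-9)*(-2) = 3 - (-27)*(-2)/2 = 3 - 1*27 = 3 - 27 = -24)
(-36170 + 13064)/((-16*d(-6) - 90) + E) = (-36170 + 13064)/((-16*(-6) - 90) - 24) = -23106/((96 - 90) - 24) = -23106/(6 - 24) = -23106/(-18) = -23106*(-1/18) = 3851/3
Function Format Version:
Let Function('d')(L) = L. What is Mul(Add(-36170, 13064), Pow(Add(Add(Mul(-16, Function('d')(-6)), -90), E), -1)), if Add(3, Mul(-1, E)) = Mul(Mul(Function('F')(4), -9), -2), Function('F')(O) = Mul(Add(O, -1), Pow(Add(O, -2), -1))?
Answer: Rational(3851, 3) ≈ 1283.7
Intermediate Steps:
Function('F')(O) = Mul(Pow(Add(-2, O), -1), Add(-1, O)) (Function('F')(O) = Mul(Add(-1, O), Pow(Add(-2, O), -1)) = Mul(Pow(Add(-2, O), -1), Add(-1, O)))
E = -24 (E = Add(3, Mul(-1, Mul(Mul(Mul(Pow(Add(-2, 4), -1), Add(-1, 4)), -9), -2))) = Add(3, Mul(-1, Mul(Mul(Mul(Pow(2, -1), 3), -9), -2))) = Add(3, Mul(-1, Mul(Mul(Mul(Rational(1, 2), 3), -9), -2))) = Add(3, Mul(-1, Mul(Mul(Rational(3, 2), -9), -2))) = Add(3, Mul(-1, Mul(Rational(-27, 2), -2))) = Add(3, Mul(-1, 27)) = Add(3, -27) = -24)
Mul(Add(-36170, 13064), Pow(Add(Add(Mul(-16, Function('d')(-6)), -90), E), -1)) = Mul(Add(-36170, 13064), Pow(Add(Add(Mul(-16, -6), -90), -24), -1)) = Mul(-23106, Pow(Add(Add(96, -90), -24), -1)) = Mul(-23106, Pow(Add(6, -24), -1)) = Mul(-23106, Pow(-18, -1)) = Mul(-23106, Rational(-1, 18)) = Rational(3851, 3)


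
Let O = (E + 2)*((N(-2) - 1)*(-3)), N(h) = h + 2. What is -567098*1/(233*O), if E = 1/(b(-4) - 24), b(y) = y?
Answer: -15878744/38445 ≈ -413.02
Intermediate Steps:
N(h) = 2 + h
E = -1/28 (E = 1/(-4 - 24) = 1/(-28) = -1/28 ≈ -0.035714)
O = 165/28 (O = (-1/28 + 2)*(((2 - 2) - 1)*(-3)) = 55*((0 - 1)*(-3))/28 = 55*(-1*(-3))/28 = (55/28)*3 = 165/28 ≈ 5.8929)
-567098*1/(233*O) = -567098/(233*(165/28)) = -567098/38445/28 = -567098*28/38445 = -15878744/38445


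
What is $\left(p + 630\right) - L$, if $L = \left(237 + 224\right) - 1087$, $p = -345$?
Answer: $911$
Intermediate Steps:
$L = -626$ ($L = 461 - 1087 = -626$)
$\left(p + 630\right) - L = \left(-345 + 630\right) - -626 = 285 + 626 = 911$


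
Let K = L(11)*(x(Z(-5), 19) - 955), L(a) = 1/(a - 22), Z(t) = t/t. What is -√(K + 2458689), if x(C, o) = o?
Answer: -√297511665/11 ≈ -1568.0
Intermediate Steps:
Z(t) = 1
L(a) = 1/(-22 + a)
K = 936/11 (K = (19 - 955)/(-22 + 11) = -936/(-11) = -1/11*(-936) = 936/11 ≈ 85.091)
-√(K + 2458689) = -√(936/11 + 2458689) = -√(27046515/11) = -√297511665/11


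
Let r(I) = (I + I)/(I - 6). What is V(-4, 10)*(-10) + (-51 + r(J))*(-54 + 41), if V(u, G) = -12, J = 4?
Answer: 835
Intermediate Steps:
r(I) = 2*I/(-6 + I) (r(I) = (2*I)/(-6 + I) = 2*I/(-6 + I))
V(-4, 10)*(-10) + (-51 + r(J))*(-54 + 41) = -12*(-10) + (-51 + 2*4/(-6 + 4))*(-54 + 41) = 120 + (-51 + 2*4/(-2))*(-13) = 120 + (-51 + 2*4*(-1/2))*(-13) = 120 + (-51 - 4)*(-13) = 120 - 55*(-13) = 120 + 715 = 835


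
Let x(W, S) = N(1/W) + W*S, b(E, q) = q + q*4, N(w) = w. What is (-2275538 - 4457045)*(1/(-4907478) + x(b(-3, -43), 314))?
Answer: 479564111942024085119/1055107770 ≈ 4.5452e+11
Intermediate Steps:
b(E, q) = 5*q (b(E, q) = q + 4*q = 5*q)
x(W, S) = 1/W + S*W (x(W, S) = 1/W + W*S = 1/W + S*W)
(-2275538 - 4457045)*(1/(-4907478) + x(b(-3, -43), 314)) = (-2275538 - 4457045)*(1/(-4907478) + (1/(5*(-43)) + 314*(5*(-43)))) = -6732583*(-1/4907478 + (1/(-215) + 314*(-215))) = -6732583*(-1/4907478 + (-1/215 - 67510)) = -6732583*(-1/4907478 - 14514651/215) = -6732583*(-71230330460393/1055107770) = 479564111942024085119/1055107770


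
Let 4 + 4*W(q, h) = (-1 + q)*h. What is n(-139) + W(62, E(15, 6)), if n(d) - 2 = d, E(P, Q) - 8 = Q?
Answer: 151/2 ≈ 75.500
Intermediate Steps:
E(P, Q) = 8 + Q
W(q, h) = -1 + h*(-1 + q)/4 (W(q, h) = -1 + ((-1 + q)*h)/4 = -1 + (h*(-1 + q))/4 = -1 + h*(-1 + q)/4)
n(d) = 2 + d
n(-139) + W(62, E(15, 6)) = (2 - 139) + (-1 - (8 + 6)/4 + (¼)*(8 + 6)*62) = -137 + (-1 - ¼*14 + (¼)*14*62) = -137 + (-1 - 7/2 + 217) = -137 + 425/2 = 151/2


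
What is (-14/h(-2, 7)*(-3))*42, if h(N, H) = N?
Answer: -882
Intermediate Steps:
(-14/h(-2, 7)*(-3))*42 = (-14/(-2)*(-3))*42 = (-14*(-½)*(-3))*42 = (7*(-3))*42 = -21*42 = -882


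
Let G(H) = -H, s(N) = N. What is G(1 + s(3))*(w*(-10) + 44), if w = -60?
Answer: -2576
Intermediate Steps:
G(1 + s(3))*(w*(-10) + 44) = (-(1 + 3))*(-60*(-10) + 44) = (-1*4)*(600 + 44) = -4*644 = -2576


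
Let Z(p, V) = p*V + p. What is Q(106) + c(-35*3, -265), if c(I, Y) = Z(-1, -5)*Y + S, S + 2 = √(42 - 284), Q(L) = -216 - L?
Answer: -1384 + 11*I*√2 ≈ -1384.0 + 15.556*I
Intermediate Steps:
Z(p, V) = p + V*p (Z(p, V) = V*p + p = p + V*p)
S = -2 + 11*I*√2 (S = -2 + √(42 - 284) = -2 + √(-242) = -2 + 11*I*√2 ≈ -2.0 + 15.556*I)
c(I, Y) = -2 + 4*Y + 11*I*√2 (c(I, Y) = (-(1 - 5))*Y + (-2 + 11*I*√2) = (-1*(-4))*Y + (-2 + 11*I*√2) = 4*Y + (-2 + 11*I*√2) = -2 + 4*Y + 11*I*√2)
Q(106) + c(-35*3, -265) = (-216 - 1*106) + (-2 + 4*(-265) + 11*I*√2) = (-216 - 106) + (-2 - 1060 + 11*I*√2) = -322 + (-1062 + 11*I*√2) = -1384 + 11*I*√2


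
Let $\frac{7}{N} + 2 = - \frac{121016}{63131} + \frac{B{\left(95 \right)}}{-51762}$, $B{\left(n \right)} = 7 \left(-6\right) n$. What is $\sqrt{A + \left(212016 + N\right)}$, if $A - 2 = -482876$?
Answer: $\frac{i \sqrt{1184598325856696596775867}}{2091285191} \approx 520.44 i$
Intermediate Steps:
$A = -482874$ ($A = 2 - 482876 = -482874$)
$B{\left(n \right)} = - 42 n$
$N = - \frac{3812417959}{2091285191}$ ($N = \frac{7}{-2 - \left(\frac{121016}{63131} - \frac{\left(-42\right) 95}{-51762}\right)} = \frac{7}{-2 - \frac{1002022917}{544631137}} = \frac{7}{- \frac{2091285191}{544631137}} = 7 \left(- \frac{544631137}{2091285191}\right) = - \frac{3812417959}{2091285191} \approx -1.823$)
$\sqrt{A + \left(212016 + N\right)} = \sqrt{-482874 + \left(212016 - \frac{3812417959}{2091285191}\right)} = \sqrt{-482874 + \frac{443382108637097}{2091285191}} = \sqrt{- \frac{566445136681837}{2091285191}} = \frac{i \sqrt{1184598325856696596775867}}{2091285191}$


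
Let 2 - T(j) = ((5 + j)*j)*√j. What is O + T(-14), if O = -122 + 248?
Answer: 128 - 126*I*√14 ≈ 128.0 - 471.45*I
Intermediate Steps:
O = 126
T(j) = 2 - j^(3/2)*(5 + j) (T(j) = 2 - (5 + j)*j*√j = 2 - j*(5 + j)*√j = 2 - j^(3/2)*(5 + j))
O + T(-14) = 126 + (2 - (-14)^(5/2) - (-70)*I*√14) = 126 + (2 - 196*I*√14 - (-70)*I*√14) = 126 + (2 - 196*I*√14 + 70*I*√14) = 126 + (2 - 126*I*√14) = 128 - 126*I*√14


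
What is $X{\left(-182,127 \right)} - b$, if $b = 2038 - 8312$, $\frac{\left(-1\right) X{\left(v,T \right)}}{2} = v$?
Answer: $6638$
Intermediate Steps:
$X{\left(v,T \right)} = - 2 v$
$b = -6274$ ($b = 2038 - 8312 = -6274$)
$X{\left(-182,127 \right)} - b = \left(-2\right) \left(-182\right) - -6274 = 364 + 6274 = 6638$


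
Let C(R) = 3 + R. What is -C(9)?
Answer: -12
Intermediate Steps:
-C(9) = -(3 + 9) = -1*12 = -12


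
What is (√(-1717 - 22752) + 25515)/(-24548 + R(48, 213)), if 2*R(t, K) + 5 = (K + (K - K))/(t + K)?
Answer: -2219805/2135858 - 87*I*√24469/2135858 ≈ -1.0393 - 0.0063717*I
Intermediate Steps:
R(t, K) = -5/2 + K/(2*(K + t)) (R(t, K) = -5/2 + ((K + (K - K))/(t + K))/2 = -5/2 + ((K + 0)/(K + t))/2 = -5/2 + (K/(K + t))/2 = -5/2 + K/(2*(K + t)))
(√(-1717 - 22752) + 25515)/(-24548 + R(48, 213)) = (√(-1717 - 22752) + 25515)/(-24548 + (-2*213 - 5/2*48)/(213 + 48)) = (√(-24469) + 25515)/(-24548 + (-426 - 120)/261) = (I*√24469 + 25515)/(-24548 + (1/261)*(-546)) = (25515 + I*√24469)/(-24548 - 182/87) = (25515 + I*√24469)/(-2135858/87) = (25515 + I*√24469)*(-87/2135858) = -2219805/2135858 - 87*I*√24469/2135858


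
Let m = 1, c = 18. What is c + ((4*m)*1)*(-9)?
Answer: -18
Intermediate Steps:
c + ((4*m)*1)*(-9) = 18 + ((4*1)*1)*(-9) = 18 + (4*1)*(-9) = 18 + 4*(-9) = 18 - 36 = -18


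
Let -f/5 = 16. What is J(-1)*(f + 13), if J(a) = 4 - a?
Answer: -335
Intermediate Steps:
f = -80 (f = -5*16 = -80)
J(-1)*(f + 13) = (4 - 1*(-1))*(-80 + 13) = (4 + 1)*(-67) = 5*(-67) = -335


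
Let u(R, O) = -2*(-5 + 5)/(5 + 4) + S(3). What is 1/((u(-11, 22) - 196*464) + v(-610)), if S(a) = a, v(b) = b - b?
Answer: -1/90941 ≈ -1.0996e-5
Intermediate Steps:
v(b) = 0
u(R, O) = 3 (u(R, O) = -2*(-5 + 5)/(5 + 4) + 3 = -0/9 + 3 = -2*0 + 3 = 0 + 3 = 3)
1/((u(-11, 22) - 196*464) + v(-610)) = 1/((3 - 196*464) + 0) = 1/((3 - 90944) + 0) = 1/(-90941 + 0) = 1/(-90941) = -1/90941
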